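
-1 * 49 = -49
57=57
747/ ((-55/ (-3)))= 2241/ 55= 40.75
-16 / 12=-4 / 3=-1.33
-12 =-12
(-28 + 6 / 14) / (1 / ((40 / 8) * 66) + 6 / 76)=-605055 / 1799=-336.33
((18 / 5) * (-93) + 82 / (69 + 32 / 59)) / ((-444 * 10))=855529 / 11385825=0.08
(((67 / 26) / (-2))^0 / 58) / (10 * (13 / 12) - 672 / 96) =0.00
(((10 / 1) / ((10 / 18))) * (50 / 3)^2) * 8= 40000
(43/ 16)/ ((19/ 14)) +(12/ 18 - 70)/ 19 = -761/ 456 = -1.67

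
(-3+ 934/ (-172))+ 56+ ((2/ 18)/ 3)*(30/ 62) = 1141819/ 23994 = 47.59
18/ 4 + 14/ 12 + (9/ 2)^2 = 311/ 12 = 25.92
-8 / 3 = -2.67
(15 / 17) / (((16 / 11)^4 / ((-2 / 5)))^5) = -2018249984797680027603 / 401401151043919843164160000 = -0.00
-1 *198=-198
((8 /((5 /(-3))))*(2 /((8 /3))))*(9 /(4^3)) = -0.51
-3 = -3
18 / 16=1.12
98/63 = 14/9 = 1.56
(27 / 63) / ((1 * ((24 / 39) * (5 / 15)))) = 2.09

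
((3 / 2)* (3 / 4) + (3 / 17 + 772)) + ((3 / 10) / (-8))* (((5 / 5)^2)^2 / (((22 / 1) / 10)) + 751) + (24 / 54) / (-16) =25079869 / 33660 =745.09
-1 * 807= -807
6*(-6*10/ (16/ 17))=-765/ 2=-382.50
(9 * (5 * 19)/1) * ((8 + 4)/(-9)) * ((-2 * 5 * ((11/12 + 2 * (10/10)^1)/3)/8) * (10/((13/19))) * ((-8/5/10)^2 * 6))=40432/13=3110.15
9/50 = 0.18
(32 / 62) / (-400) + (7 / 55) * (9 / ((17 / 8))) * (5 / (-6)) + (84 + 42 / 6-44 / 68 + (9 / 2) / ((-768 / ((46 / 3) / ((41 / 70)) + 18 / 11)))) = 136505656073 / 1521132800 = 89.74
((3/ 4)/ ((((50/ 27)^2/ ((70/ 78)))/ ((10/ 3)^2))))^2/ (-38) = -321489/ 2568800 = -0.13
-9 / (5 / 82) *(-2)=1476 / 5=295.20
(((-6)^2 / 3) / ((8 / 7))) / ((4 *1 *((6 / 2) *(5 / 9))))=63 / 40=1.58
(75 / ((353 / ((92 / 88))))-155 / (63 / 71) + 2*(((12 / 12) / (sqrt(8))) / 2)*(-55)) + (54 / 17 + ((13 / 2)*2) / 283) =-403063494931 / 2353820238-55*sqrt(2) / 4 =-190.68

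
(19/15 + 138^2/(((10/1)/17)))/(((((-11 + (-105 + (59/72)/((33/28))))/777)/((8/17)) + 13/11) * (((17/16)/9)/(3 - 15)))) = -1032845303153664/271939225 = -3798074.01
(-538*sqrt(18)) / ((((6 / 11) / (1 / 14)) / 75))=-221925*sqrt(2) / 14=-22417.81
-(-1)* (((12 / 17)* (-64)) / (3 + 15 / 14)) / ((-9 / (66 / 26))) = 39424 / 12597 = 3.13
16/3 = 5.33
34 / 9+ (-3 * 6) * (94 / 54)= -248 / 9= -27.56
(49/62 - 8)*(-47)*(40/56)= 105045/434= 242.04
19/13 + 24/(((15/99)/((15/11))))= 2827/13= 217.46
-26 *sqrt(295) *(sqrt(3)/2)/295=-1.31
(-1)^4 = 1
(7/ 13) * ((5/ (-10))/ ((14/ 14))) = -7/ 26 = -0.27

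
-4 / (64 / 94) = -47 / 8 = -5.88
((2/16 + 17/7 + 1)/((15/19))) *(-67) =-253327/840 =-301.58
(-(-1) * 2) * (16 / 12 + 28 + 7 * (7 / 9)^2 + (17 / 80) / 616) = 133993697 / 1995840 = 67.14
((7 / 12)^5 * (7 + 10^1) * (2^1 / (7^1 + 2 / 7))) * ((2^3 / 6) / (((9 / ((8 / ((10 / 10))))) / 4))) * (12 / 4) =4.48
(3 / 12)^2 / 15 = 1 / 240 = 0.00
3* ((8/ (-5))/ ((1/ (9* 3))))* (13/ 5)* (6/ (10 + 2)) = -4212/ 25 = -168.48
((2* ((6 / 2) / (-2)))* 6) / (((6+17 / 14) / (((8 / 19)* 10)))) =-20160 / 1919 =-10.51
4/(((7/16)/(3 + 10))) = 832/7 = 118.86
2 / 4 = 1 / 2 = 0.50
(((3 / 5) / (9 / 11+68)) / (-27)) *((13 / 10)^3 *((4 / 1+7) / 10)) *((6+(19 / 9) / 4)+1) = -72041827 / 12263400000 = -0.01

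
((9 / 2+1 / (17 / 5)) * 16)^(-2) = 289 / 1700416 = 0.00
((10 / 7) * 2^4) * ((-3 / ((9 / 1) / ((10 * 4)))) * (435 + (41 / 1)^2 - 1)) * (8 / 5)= -7219200 / 7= -1031314.29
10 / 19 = 0.53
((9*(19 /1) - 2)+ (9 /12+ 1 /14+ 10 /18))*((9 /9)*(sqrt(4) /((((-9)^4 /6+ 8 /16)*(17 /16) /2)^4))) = 1406894080 /471070101026876463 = 0.00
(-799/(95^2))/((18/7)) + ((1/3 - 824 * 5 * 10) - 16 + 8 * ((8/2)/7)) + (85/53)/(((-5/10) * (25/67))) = -2484269598893/60268950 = -41219.73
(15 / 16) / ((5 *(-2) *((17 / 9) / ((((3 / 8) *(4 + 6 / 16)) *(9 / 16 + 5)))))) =-252315 / 557056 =-0.45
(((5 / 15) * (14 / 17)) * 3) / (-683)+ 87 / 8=1010045 / 92888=10.87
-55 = -55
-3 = -3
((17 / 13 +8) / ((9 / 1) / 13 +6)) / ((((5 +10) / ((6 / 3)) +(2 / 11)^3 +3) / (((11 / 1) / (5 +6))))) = 322102 / 2433129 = 0.13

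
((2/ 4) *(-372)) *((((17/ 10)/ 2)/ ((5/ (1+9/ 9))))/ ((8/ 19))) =-150.20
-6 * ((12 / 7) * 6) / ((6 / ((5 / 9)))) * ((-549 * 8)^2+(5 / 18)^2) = -62498511610 / 567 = -110226651.87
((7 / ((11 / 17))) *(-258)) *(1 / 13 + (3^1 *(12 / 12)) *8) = -9609726 / 143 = -67200.88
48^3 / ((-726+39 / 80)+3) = -153.07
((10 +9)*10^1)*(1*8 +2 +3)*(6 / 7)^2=88920 / 49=1814.69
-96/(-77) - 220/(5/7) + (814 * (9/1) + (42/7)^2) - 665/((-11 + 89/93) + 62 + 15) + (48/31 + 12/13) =104757233851/14863849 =7047.79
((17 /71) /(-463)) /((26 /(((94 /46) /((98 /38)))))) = -15181 /963244646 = -0.00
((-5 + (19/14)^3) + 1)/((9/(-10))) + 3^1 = 57629/12348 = 4.67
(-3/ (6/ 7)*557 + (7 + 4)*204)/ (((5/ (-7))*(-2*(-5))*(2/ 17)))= -70091/ 200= -350.46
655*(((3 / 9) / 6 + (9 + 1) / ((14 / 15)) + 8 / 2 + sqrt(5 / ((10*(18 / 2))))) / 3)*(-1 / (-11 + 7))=819.05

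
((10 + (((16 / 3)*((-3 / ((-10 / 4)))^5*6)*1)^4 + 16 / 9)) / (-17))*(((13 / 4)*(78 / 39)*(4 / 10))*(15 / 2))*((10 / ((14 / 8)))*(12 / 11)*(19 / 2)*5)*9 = -613616469128699933623751856 / 4993438720703125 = -122884549796.24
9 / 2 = 4.50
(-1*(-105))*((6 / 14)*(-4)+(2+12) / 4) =375 / 2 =187.50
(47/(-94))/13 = -1/26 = -0.04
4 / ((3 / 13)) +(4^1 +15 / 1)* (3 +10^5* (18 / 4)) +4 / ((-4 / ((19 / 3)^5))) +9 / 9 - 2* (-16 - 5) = 8539927.63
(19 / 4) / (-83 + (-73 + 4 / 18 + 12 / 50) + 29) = -4275 / 113884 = -0.04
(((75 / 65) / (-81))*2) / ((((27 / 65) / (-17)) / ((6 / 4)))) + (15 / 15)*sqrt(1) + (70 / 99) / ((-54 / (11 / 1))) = 2.60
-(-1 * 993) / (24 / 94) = 15557 / 4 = 3889.25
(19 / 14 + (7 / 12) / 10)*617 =733613 / 840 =873.35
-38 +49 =11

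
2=2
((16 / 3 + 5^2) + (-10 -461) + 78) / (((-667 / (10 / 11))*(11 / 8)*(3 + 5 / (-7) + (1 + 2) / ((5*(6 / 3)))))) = 6092800 / 43823901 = 0.14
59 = 59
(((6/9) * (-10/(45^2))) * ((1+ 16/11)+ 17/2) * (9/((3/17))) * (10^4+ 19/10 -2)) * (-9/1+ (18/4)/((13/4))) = 45521767/325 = 140066.98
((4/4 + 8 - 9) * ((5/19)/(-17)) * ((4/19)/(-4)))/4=0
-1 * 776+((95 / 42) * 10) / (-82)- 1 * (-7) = -1324693 / 1722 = -769.28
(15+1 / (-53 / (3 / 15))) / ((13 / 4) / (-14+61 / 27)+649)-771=-770.98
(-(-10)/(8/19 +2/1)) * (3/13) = 285/299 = 0.95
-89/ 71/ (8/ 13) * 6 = -3471/ 284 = -12.22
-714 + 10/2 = -709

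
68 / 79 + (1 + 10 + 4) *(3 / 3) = 1253 / 79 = 15.86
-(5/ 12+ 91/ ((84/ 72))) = -941/ 12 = -78.42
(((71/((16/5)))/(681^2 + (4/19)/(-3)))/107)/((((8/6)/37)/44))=24706935/45255646576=0.00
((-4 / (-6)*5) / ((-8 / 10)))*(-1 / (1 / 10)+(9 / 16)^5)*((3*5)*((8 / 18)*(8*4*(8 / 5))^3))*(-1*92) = -30696237184 / 9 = -3410693020.44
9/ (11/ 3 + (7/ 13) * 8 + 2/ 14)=2457/ 2216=1.11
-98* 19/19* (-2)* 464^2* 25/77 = 150707200/11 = 13700654.55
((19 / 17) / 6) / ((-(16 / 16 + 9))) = -19 / 1020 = -0.02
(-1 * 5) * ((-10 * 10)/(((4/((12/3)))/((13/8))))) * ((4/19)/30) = 325/57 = 5.70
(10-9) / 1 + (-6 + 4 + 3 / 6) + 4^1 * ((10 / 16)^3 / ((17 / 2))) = -419 / 1088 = -0.39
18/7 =2.57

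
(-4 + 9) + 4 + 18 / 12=21 / 2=10.50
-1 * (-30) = 30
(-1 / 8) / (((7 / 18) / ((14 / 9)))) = -1 / 2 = -0.50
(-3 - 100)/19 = -5.42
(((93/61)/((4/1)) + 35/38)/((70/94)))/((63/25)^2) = 35467375/128801988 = 0.28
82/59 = 1.39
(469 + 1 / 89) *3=125226 / 89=1407.03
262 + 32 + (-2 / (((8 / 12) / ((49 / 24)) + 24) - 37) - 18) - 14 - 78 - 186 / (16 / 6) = 284189 / 2484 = 114.41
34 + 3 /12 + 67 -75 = 26.25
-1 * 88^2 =-7744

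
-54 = -54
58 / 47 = 1.23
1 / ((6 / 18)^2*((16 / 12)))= 27 / 4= 6.75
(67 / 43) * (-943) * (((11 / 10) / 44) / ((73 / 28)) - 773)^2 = -20117797327647109 / 22914700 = -877942863.21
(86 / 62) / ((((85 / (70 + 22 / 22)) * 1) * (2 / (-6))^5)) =-741879 / 2635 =-281.55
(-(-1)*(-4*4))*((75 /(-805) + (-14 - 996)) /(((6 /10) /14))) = 26020000 /69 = 377101.45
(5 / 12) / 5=1 / 12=0.08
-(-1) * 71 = 71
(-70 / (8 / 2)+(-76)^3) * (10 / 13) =-4389935 / 13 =-337687.31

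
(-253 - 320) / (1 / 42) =-24066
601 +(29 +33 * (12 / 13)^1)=8586 / 13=660.46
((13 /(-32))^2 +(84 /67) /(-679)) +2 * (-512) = -6813609381 /6654976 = -1023.84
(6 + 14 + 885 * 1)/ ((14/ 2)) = 905/ 7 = 129.29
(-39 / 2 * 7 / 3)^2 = 8281 / 4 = 2070.25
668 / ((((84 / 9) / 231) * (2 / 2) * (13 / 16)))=20348.31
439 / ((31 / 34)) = 14926 / 31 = 481.48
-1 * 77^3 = -456533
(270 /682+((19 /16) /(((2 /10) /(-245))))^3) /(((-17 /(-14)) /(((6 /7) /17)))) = -12898663190419245 /100914176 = -127818149.06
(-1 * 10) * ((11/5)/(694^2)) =-11/240818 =-0.00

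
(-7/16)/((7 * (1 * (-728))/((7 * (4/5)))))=1/2080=0.00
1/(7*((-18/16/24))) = -3.05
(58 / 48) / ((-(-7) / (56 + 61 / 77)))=126817 / 12936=9.80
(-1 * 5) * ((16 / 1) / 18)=-40 / 9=-4.44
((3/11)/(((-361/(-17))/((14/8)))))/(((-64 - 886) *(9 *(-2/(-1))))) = -119/90538800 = -0.00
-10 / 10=-1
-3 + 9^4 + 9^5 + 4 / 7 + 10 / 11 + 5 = 5052238 / 77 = 65613.48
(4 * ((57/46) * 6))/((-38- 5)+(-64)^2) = 228/31073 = 0.01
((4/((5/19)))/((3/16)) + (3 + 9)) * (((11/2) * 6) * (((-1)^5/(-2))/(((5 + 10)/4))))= 30712/75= 409.49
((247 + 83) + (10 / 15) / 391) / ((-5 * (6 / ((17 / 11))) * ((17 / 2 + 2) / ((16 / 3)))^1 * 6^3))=-0.04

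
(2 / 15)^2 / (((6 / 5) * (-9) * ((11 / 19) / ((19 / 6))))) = -361 / 40095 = -0.01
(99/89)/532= 99/47348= 0.00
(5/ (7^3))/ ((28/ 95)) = 475/ 9604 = 0.05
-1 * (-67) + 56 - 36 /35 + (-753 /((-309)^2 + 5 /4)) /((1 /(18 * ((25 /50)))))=1629506121 /13367515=121.90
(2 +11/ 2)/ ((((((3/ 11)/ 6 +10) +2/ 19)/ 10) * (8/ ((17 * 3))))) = 47.10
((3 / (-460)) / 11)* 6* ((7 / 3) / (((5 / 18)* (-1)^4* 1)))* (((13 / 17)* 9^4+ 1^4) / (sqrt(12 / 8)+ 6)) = -12898872 / 494615+ 1074906* sqrt(6) / 494615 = -20.76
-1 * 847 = -847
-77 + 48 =-29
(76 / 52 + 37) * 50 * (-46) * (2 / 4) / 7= -6318.68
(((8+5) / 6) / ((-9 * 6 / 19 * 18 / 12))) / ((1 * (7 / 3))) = -0.22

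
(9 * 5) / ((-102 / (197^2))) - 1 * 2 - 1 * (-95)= -578973 / 34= -17028.62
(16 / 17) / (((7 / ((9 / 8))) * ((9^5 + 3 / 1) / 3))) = 9 / 1171198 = 0.00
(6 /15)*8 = 16 /5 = 3.20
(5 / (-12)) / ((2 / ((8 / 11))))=-5 / 33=-0.15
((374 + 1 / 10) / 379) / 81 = 1247 / 102330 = 0.01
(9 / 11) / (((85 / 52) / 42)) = 21.02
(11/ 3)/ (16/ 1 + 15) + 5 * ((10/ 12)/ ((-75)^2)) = 4981/ 41850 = 0.12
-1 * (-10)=10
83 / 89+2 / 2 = 172 / 89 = 1.93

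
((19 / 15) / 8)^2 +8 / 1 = 115561 / 14400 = 8.03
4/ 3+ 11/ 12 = 9/ 4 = 2.25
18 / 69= 6 / 23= 0.26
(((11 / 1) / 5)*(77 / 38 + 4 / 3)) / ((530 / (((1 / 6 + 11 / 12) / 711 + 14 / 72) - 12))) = -53037457 / 322189650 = -0.16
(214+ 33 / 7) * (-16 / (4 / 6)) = -5249.14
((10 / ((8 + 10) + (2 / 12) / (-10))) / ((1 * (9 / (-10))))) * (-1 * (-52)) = -8000 / 249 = -32.13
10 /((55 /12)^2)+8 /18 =5012 /5445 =0.92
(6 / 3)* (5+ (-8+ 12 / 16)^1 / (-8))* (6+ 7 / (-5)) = 4347 / 80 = 54.34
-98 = -98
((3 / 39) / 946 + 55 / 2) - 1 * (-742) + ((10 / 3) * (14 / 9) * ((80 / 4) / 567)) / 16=10348285397 / 13447863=769.51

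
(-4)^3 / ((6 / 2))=-64 / 3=-21.33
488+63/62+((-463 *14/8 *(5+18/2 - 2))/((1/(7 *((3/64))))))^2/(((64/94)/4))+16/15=911157661072463/15237120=59798548.61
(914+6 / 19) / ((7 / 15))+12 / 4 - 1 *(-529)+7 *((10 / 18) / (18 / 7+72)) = 1556649113 / 624834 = 2491.30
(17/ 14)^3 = 4913/ 2744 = 1.79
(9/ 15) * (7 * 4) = 84/ 5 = 16.80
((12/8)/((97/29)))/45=29/2910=0.01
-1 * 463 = -463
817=817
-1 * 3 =-3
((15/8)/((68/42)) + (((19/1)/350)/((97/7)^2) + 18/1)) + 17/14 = 9124269141/447868400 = 20.37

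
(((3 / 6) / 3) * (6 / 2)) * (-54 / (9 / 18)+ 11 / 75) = -8089 / 150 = -53.93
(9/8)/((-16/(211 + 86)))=-2673/128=-20.88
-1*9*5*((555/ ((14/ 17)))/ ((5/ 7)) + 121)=-95805/ 2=-47902.50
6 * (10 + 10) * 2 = 240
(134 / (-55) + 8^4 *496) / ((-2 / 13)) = -726301849 / 55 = -13205488.16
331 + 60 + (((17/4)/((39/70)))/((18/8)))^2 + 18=51805309/123201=420.49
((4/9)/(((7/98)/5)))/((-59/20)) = -5600/531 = -10.55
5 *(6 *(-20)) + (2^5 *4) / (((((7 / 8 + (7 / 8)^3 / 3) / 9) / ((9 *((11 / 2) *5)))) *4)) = 108473880 / 1687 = 64299.87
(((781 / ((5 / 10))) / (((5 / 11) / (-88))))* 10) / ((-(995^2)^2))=3024032 / 980149500625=0.00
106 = 106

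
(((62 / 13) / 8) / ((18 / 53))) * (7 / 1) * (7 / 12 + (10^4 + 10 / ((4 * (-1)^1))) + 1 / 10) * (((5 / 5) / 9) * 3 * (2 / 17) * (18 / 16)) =6899346391 / 1272960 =5419.92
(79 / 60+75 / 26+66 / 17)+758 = 10158269 / 13260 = 766.08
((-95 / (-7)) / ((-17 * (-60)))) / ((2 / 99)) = 627 / 952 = 0.66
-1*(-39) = 39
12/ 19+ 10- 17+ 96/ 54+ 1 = -614/ 171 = -3.59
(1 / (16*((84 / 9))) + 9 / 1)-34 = -11197 / 448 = -24.99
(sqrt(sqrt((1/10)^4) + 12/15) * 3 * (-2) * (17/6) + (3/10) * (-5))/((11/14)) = -1176/55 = -21.38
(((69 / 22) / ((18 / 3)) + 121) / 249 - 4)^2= 1480479529 / 120033936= 12.33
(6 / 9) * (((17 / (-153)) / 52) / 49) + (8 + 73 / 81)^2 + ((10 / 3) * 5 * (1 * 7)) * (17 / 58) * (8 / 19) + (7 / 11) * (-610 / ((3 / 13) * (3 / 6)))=-165696307497709 / 50662165554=-3270.61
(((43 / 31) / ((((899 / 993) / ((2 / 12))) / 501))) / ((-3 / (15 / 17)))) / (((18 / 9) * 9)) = -11884555 / 5685276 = -2.09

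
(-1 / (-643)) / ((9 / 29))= 29 / 5787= 0.01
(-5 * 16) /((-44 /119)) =216.36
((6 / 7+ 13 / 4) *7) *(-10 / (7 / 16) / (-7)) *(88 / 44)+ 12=9788 / 49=199.76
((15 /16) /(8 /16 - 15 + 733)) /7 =5 /26824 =0.00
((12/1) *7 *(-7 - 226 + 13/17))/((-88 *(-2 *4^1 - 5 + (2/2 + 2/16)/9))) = -331632/19261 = -17.22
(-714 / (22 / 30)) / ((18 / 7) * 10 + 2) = -37485 / 1067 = -35.13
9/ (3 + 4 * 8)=9/ 35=0.26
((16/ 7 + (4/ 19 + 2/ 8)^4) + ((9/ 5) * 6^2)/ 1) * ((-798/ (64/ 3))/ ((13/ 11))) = -7760304201177/ 3652280320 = -2124.78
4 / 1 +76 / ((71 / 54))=4388 / 71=61.80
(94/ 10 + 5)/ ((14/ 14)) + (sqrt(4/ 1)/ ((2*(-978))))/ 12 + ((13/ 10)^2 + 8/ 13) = 63717353/ 3814200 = 16.71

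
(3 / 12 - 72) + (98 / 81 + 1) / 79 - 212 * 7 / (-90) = -7068737 / 127980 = -55.23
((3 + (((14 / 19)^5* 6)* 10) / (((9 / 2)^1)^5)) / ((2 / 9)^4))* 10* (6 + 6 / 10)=1612109149321 / 19808792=81383.52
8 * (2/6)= 8/3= 2.67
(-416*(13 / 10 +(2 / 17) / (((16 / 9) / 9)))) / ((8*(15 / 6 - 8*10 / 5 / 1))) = 16757 / 2295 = 7.30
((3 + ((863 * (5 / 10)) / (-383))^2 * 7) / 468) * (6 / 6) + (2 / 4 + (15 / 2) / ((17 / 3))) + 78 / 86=553202947649 / 200733921648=2.76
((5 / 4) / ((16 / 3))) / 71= 0.00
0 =0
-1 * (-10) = 10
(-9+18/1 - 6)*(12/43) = 36/43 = 0.84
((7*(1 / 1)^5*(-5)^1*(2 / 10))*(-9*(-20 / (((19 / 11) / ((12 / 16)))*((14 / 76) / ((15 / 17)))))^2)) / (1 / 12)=2646270000 / 2023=1308091.94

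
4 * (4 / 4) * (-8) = -32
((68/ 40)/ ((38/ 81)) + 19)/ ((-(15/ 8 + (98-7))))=-0.24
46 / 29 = 1.59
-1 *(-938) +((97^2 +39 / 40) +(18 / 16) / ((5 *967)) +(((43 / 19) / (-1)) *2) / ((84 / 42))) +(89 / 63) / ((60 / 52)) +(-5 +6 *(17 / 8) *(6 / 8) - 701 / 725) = 416929419972473 / 40280965200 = 10350.53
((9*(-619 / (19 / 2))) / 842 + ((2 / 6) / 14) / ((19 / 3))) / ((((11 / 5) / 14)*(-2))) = 387865 / 175978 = 2.20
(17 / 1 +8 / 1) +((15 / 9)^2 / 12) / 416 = 1123225 / 44928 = 25.00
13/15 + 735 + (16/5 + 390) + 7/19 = 321889/285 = 1129.44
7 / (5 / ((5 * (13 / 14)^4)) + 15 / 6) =399854 / 219637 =1.82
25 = 25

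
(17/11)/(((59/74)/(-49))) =-61642/649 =-94.98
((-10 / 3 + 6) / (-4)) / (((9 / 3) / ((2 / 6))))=-2 / 27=-0.07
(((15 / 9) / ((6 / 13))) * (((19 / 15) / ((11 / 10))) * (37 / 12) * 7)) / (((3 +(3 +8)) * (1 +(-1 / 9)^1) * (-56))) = -45695 / 354816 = -0.13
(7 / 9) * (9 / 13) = 0.54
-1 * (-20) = 20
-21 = -21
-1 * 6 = -6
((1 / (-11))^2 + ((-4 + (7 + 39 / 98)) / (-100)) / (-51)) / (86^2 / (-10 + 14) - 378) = 180031 / 29653300600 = 0.00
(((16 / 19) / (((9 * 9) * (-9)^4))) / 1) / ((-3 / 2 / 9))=-32 / 3365793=-0.00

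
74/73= 1.01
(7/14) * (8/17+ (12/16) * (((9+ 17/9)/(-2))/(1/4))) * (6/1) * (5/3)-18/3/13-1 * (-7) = -48250/663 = -72.78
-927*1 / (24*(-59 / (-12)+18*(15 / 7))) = -6489 / 7306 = -0.89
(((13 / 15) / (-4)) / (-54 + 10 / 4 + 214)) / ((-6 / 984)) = 82 / 375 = 0.22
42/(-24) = -7/4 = -1.75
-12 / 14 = -6 / 7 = -0.86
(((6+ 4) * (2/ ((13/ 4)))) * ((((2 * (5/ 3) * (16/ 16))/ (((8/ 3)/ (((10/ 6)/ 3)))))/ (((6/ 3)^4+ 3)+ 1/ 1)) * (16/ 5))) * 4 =320/ 117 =2.74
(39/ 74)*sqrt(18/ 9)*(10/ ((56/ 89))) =17355*sqrt(2)/ 2072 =11.85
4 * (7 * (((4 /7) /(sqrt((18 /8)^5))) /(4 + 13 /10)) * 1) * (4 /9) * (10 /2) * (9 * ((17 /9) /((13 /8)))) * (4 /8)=6963200 /1506843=4.62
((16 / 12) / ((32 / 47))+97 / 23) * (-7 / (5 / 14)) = -121.04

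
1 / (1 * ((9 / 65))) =7.22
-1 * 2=-2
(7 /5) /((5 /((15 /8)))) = 21 /40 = 0.52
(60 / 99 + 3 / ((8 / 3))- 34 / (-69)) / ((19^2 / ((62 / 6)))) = 139531 / 2191992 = 0.06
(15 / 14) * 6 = 45 / 7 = 6.43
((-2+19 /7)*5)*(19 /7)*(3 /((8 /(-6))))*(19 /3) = -138.14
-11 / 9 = -1.22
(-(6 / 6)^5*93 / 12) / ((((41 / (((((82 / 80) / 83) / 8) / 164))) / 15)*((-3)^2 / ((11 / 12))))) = -341 / 125448192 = -0.00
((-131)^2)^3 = 5053913144281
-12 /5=-2.40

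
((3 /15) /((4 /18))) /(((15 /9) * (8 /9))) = 243 /400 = 0.61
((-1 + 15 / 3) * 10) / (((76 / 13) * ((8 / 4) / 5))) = 325 / 19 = 17.11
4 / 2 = 2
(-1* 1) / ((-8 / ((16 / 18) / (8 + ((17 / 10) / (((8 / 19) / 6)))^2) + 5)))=42842045 / 68526792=0.63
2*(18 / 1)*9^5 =2125764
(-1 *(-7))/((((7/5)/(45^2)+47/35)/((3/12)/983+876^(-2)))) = 10629588375/7981153090688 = 0.00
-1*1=-1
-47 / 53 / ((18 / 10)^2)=-1175 / 4293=-0.27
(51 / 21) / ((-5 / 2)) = -34 / 35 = -0.97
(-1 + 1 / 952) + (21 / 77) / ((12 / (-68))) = -26645 / 10472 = -2.54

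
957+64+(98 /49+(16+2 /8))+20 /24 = 12481 /12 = 1040.08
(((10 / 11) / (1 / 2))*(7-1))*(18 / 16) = 135 / 11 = 12.27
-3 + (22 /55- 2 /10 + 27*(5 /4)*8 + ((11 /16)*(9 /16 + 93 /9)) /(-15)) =3072391 /11520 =266.70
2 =2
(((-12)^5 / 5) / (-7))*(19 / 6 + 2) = 1285632 / 35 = 36732.34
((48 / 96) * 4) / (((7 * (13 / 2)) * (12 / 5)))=5 / 273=0.02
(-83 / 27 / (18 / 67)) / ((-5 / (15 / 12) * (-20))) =-5561 / 38880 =-0.14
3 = 3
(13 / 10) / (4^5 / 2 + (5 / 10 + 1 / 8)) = 52 / 20505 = 0.00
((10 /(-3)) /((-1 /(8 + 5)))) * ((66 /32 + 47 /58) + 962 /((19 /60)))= 1742481455 /13224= 131766.60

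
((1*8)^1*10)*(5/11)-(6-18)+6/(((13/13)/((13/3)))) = 818/11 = 74.36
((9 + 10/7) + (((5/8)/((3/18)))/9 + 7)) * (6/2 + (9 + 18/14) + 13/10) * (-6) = -1530479/980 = -1561.71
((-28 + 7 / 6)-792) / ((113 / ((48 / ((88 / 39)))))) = -191607 / 1243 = -154.15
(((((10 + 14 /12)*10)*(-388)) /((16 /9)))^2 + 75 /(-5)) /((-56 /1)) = -1357617855 /128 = -10606389.49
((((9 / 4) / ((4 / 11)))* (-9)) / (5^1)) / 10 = -891 / 800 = -1.11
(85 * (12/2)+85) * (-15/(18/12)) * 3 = -17850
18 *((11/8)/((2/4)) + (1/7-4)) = -279/14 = -19.93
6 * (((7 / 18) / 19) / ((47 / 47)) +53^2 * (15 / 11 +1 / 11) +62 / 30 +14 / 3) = 24555.43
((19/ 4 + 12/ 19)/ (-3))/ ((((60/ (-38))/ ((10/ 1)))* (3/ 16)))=1636/ 27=60.59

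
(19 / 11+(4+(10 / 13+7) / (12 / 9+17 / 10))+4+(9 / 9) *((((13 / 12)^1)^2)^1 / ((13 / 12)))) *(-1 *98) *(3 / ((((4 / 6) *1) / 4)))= -43850121 / 1859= -23588.02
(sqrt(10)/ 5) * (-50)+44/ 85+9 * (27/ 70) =4747/ 1190- 10 * sqrt(10) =-27.63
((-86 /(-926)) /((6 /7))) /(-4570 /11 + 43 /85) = -281435 /1077800106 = -0.00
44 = 44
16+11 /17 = 283 /17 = 16.65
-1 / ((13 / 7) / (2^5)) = -224 / 13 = -17.23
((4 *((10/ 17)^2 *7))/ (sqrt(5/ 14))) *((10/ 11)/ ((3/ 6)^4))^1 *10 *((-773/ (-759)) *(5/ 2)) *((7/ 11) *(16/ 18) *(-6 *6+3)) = -96965120000 *sqrt(70)/ 7238583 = -112075.58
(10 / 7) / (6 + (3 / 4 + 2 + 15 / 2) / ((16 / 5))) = 640 / 4123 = 0.16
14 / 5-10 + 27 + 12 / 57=1901 / 95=20.01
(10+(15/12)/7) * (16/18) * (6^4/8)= 10260/7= 1465.71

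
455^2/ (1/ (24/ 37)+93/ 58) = 144089400/ 2189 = 65824.30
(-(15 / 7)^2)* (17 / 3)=-1275 / 49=-26.02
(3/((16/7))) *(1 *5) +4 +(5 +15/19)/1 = 4971/304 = 16.35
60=60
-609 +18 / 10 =-3036 / 5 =-607.20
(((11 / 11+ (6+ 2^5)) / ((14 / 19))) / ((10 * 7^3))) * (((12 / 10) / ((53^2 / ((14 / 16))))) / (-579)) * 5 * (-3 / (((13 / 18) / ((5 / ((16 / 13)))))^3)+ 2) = 201812091 / 7616634511360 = 0.00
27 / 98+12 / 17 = 1635 / 1666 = 0.98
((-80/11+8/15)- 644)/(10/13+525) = -1395836/1127775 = -1.24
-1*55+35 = -20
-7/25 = -0.28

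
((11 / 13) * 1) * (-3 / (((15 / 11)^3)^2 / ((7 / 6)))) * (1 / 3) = -136410197 / 888468750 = -0.15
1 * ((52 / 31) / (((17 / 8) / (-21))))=-8736 / 527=-16.58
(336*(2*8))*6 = 32256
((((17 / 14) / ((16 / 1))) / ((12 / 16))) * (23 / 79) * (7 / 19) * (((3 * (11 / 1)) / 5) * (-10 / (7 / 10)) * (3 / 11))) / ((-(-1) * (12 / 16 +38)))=-2346 / 325717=-0.01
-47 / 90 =-0.52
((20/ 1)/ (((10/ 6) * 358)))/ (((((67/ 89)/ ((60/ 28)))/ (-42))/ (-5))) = 240300/ 11993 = 20.04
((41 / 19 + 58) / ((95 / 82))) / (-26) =-46863 / 23465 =-2.00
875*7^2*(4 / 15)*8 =91466.67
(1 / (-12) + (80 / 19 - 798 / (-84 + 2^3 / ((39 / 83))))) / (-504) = -2388427 / 75037536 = -0.03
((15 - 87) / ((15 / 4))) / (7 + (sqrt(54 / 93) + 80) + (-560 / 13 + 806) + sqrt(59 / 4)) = -0.02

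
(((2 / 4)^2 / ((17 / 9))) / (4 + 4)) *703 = 6327 / 544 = 11.63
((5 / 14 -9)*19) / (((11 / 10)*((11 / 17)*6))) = -1615 / 42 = -38.45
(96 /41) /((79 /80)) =7680 /3239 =2.37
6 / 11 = 0.55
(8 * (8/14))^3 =32768/343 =95.53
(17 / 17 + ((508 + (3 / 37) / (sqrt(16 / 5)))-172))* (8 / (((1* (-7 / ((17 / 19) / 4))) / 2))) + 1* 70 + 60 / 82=-553856 / 5453-51* sqrt(5) / 4921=-101.59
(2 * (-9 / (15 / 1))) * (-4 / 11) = 24 / 55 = 0.44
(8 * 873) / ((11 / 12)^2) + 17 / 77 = 7040059 / 847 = 8311.76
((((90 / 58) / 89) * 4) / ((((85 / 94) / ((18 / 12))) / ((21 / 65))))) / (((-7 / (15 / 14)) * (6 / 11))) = -41877 / 3992807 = -0.01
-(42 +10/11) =-472/11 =-42.91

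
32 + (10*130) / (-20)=-33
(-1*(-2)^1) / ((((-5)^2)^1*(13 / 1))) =2 / 325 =0.01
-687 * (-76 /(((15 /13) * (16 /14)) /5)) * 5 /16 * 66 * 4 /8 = 2041570.78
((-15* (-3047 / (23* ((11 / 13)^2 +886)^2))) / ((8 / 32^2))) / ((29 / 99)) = 3308356351872 / 2995699904735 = 1.10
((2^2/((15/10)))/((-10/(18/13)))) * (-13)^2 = -62.40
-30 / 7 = -4.29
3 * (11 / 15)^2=121 / 75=1.61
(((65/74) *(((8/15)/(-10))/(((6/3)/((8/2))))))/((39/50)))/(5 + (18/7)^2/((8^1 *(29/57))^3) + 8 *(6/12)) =-1223742464/92687946273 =-0.01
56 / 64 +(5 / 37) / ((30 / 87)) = 375 / 296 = 1.27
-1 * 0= 0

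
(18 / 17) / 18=1 / 17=0.06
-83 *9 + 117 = -630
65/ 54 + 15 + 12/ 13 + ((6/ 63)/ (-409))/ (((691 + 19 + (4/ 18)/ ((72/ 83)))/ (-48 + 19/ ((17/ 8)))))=134661506359907/ 7862622206166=17.13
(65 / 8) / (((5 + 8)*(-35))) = -1 / 56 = -0.02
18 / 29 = 0.62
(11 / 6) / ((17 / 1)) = 11 / 102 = 0.11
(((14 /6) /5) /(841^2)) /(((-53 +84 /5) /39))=-91 /128017861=-0.00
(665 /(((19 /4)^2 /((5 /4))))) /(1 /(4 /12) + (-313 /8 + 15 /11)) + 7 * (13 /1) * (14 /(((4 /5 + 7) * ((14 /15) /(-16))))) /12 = -5838500 /24909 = -234.39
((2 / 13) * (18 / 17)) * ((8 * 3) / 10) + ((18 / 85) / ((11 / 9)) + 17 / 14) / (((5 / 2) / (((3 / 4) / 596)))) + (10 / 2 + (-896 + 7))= -896167253563 / 1014213200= -883.61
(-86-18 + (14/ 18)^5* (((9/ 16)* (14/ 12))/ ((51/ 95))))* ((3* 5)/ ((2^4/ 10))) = -83239489225/ 85660416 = -971.74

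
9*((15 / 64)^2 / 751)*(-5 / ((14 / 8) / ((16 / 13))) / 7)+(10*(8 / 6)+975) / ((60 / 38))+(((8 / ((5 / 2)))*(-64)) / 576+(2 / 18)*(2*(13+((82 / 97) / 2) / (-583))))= 5440755665806393 / 8657044235840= 628.48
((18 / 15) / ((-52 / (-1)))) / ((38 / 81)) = 243 / 4940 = 0.05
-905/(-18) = 905/18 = 50.28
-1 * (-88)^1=88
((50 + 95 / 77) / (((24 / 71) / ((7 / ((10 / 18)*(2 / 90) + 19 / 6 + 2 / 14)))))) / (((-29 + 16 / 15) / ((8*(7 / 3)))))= -3705656850 / 17362103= -213.43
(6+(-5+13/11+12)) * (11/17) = 156/17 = 9.18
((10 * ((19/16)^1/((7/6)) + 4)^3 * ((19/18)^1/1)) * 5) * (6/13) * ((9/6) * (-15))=-158089792125/2283008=-69246.27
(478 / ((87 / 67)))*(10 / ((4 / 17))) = 1361105 / 87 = 15644.89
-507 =-507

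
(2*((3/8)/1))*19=14.25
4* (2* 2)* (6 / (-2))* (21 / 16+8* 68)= -26175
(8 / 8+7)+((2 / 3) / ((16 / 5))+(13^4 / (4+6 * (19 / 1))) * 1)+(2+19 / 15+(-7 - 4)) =572341 / 2360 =242.52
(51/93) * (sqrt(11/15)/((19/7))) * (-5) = -119 * sqrt(165)/1767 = -0.87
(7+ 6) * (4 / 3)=17.33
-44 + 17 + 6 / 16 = -213 / 8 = -26.62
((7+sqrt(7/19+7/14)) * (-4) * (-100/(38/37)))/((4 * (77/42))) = 5550 * sqrt(1254)/3971+77700/209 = 421.26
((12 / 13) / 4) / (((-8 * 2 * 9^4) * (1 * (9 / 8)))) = -1 / 511758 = -0.00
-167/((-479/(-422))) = -70474/479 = -147.13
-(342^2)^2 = -13680577296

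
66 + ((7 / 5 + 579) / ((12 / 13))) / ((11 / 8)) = 86342 / 165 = 523.28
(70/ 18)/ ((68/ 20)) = 175/ 153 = 1.14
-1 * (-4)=4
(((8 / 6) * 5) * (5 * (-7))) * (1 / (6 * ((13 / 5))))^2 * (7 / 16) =-30625 / 73008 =-0.42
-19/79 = -0.24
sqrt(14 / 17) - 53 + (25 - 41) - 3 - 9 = -81 + sqrt(238) / 17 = -80.09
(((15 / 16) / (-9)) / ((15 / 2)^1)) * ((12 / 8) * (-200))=25 / 6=4.17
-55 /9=-6.11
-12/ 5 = -2.40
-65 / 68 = -0.96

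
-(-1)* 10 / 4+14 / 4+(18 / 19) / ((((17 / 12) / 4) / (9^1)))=9714 / 323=30.07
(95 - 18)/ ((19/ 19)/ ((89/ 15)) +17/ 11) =75383/ 1678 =44.92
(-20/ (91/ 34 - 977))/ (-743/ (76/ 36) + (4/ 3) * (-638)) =-38760/ 2270822723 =-0.00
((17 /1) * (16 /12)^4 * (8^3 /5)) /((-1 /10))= -4456448 /81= -55017.88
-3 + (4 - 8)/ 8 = -7/ 2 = -3.50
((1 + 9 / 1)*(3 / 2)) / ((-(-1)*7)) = 15 / 7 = 2.14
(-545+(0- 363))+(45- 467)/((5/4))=-6228/5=-1245.60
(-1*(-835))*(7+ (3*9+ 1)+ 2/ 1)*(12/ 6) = 61790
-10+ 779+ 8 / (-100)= 19223 / 25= 768.92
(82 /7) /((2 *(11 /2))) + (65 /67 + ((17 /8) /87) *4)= 1914529 /897666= 2.13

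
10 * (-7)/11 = -70/11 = -6.36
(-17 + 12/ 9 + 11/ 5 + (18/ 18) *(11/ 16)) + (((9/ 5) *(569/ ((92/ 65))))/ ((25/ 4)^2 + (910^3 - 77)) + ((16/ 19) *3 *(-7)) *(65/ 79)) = -11519846701442909/ 421517453339280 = -27.33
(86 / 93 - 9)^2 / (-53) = -564001 / 458397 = -1.23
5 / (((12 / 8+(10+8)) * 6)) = 5 / 117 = 0.04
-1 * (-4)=4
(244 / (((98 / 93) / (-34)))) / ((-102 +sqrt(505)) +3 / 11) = 11669361 * sqrt(505) / 14590436 +1187092269 / 14590436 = 99.33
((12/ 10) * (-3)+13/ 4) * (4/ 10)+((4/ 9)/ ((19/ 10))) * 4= 6803/ 8550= 0.80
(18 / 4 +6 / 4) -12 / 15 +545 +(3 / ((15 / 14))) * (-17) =2513 / 5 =502.60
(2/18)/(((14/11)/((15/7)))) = 55/294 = 0.19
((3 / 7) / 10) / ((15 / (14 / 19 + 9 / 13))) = 0.00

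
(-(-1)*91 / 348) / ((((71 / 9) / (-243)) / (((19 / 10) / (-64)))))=1260441 / 5271040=0.24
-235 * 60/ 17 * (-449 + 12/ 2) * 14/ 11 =87448200/ 187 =467637.43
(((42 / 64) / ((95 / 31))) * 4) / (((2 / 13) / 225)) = 380835 / 304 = 1252.75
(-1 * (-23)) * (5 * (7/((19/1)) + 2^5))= 70725/19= 3722.37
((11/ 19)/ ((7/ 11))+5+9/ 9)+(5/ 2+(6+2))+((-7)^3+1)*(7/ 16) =-140677/ 1064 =-132.22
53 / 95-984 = -93427 / 95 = -983.44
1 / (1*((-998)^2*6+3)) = 0.00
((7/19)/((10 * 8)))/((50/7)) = 49/76000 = 0.00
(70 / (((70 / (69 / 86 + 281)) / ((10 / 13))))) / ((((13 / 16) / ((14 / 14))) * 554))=969400 / 2012959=0.48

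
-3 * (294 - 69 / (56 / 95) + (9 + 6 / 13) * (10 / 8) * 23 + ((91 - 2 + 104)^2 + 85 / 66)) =-905686867 / 8008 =-113097.76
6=6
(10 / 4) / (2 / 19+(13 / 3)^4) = 0.01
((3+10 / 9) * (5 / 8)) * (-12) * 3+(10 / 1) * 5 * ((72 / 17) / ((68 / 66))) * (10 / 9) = 78535 / 578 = 135.87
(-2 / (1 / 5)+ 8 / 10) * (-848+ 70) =35788 / 5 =7157.60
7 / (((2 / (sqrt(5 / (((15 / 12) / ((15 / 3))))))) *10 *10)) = 7 *sqrt(5) / 100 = 0.16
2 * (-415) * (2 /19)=-1660 /19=-87.37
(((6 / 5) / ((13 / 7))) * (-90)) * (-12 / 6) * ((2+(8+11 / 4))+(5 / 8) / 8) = 155169 / 104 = 1492.01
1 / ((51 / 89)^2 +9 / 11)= 87131 / 99900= 0.87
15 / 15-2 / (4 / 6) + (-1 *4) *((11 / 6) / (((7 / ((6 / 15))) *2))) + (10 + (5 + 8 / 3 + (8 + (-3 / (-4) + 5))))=4089 / 140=29.21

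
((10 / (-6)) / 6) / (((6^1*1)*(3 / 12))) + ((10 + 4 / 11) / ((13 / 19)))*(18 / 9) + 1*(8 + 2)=40.11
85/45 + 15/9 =32/9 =3.56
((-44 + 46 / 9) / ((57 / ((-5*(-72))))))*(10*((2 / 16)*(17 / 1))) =-297500 / 57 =-5219.30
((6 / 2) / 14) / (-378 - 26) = -3 / 5656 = -0.00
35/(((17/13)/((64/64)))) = 455/17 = 26.76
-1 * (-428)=428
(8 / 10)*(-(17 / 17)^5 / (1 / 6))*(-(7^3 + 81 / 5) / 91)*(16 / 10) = 30.31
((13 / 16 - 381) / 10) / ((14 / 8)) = -869 / 40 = -21.72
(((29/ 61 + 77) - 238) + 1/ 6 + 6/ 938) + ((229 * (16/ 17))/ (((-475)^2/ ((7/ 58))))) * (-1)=-3061691853486521/ 19093610838750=-160.35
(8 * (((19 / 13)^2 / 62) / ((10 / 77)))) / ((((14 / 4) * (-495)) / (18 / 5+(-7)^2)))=-379772 / 5893875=-0.06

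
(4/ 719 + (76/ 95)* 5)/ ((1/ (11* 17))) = 749.04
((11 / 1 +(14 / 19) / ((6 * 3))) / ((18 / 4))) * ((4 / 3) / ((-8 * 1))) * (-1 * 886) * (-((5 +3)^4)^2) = -28064390053888 / 4617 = -6078490373.38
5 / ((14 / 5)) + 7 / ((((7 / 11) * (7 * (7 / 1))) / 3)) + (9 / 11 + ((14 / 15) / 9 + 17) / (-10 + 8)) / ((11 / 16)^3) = -4133625241 / 193700430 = -21.34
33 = 33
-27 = -27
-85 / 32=-2.66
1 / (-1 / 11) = -11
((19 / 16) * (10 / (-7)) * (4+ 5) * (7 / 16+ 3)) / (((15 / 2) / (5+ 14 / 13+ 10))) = -655215 / 5824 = -112.50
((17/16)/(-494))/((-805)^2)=-17/5121989600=-0.00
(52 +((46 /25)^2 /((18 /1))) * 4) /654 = 148366 /1839375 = 0.08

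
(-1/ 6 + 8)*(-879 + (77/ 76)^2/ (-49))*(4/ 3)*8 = -238629575/ 3249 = -73447.08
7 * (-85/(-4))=595/4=148.75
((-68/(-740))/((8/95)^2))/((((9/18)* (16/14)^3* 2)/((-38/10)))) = -39994829/1212416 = -32.99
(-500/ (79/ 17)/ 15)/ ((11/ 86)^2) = -12573200/ 28677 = -438.44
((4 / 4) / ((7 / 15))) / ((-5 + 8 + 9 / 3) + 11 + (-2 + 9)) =5 / 56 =0.09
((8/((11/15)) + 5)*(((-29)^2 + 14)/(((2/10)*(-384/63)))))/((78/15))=-78553125/36608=-2145.79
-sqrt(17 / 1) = -sqrt(17) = -4.12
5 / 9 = 0.56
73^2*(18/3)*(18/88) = 143883/22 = 6540.14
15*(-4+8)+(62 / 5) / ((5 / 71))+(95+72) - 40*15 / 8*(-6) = 21327 / 25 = 853.08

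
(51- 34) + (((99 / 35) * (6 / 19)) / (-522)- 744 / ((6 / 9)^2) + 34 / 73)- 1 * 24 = -2365866924 / 1407805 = -1680.54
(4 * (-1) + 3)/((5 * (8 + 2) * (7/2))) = -1/175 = -0.01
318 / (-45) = -106 / 15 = -7.07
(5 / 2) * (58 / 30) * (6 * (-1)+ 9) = 29 / 2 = 14.50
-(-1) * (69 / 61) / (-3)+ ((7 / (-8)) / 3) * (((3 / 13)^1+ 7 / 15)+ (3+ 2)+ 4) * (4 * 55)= -8887409 / 14274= -622.63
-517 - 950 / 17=-9739 / 17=-572.88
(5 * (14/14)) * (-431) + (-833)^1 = -2988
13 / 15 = 0.87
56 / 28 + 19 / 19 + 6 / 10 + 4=38 / 5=7.60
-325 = -325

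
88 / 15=5.87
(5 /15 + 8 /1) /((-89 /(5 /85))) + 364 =1652171 /4539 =363.99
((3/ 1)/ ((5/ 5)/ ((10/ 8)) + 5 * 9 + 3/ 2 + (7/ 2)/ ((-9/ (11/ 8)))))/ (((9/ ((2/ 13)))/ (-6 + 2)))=-1920/ 437723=-0.00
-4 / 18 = -2 / 9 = -0.22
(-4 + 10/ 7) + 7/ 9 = -113/ 63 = -1.79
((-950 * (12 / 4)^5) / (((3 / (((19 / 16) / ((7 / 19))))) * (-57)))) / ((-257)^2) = 243675 / 3698744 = 0.07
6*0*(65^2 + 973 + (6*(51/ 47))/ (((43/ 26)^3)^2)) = 0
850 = 850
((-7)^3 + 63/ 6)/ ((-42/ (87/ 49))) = 2755/ 196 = 14.06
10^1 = 10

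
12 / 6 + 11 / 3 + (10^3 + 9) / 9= 1060 / 9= 117.78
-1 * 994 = -994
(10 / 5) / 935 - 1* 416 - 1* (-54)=-338468 / 935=-362.00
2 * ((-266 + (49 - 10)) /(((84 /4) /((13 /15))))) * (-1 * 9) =5902 /35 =168.63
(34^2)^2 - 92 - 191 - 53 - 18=1335982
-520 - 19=-539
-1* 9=-9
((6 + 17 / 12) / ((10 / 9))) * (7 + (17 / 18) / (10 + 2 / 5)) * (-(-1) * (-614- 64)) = -66748309 / 2080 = -32090.53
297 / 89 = 3.34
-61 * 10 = -610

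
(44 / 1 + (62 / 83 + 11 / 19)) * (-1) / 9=-71479 / 14193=-5.04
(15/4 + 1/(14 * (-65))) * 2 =6823/910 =7.50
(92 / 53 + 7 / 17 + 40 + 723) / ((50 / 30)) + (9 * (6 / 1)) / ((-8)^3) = 529336029 / 1153280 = 458.98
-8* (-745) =5960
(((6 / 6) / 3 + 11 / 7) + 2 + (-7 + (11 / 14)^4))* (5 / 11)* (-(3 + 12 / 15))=5943143 / 1267728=4.69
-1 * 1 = -1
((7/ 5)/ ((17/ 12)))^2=7056/ 7225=0.98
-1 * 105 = -105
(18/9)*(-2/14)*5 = -10/7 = -1.43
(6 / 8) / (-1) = -3 / 4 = -0.75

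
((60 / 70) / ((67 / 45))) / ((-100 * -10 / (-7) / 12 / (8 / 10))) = -324 / 8375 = -0.04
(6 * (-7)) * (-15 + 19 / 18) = 1757 / 3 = 585.67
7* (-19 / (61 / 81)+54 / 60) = -103887 / 610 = -170.31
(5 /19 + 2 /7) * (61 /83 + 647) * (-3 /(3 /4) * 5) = -78492520 /11039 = -7110.47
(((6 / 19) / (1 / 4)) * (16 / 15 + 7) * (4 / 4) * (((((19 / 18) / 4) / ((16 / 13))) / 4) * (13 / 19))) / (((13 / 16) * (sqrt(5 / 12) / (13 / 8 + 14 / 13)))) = 34001 * sqrt(15) / 68400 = 1.93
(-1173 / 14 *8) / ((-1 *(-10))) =-67.03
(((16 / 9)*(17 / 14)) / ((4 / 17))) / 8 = 289 / 252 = 1.15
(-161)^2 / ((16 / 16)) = 25921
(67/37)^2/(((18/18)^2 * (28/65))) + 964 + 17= 37895477/38332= 988.61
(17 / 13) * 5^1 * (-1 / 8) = -85 / 104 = -0.82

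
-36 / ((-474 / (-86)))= -516 / 79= -6.53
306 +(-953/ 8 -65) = 975/ 8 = 121.88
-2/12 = -1/6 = -0.17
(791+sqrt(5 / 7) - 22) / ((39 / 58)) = 58*sqrt(35) / 273+44602 / 39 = 1144.90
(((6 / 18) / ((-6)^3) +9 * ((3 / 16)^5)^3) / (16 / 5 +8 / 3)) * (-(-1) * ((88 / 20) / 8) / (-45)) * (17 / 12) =2449958019463545373 / 537907057189370525122560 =0.00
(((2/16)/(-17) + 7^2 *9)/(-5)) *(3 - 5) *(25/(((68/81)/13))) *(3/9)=105256125/4624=22763.00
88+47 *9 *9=3895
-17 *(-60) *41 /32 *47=491385 /8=61423.12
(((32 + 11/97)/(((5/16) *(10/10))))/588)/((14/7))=178/2037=0.09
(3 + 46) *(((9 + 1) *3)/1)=1470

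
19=19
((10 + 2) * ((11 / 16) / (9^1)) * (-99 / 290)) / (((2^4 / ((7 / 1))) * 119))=-363 / 315520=-0.00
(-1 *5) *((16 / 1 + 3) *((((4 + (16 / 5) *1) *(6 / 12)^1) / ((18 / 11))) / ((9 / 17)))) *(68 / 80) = -60401 / 180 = -335.56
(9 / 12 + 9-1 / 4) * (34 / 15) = 323 / 15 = 21.53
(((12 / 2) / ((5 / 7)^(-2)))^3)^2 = 11390625000000 / 13841287201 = 822.95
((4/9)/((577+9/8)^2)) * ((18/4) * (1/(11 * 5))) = 128/1176484375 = 0.00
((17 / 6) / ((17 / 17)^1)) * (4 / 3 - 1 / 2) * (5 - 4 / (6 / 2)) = 935 / 108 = 8.66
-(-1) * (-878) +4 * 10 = -838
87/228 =29/76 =0.38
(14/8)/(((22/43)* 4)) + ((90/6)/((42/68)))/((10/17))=103835/2464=42.14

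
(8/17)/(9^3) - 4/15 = -16484/61965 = -0.27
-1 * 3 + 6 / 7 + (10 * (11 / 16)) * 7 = 2575 / 56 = 45.98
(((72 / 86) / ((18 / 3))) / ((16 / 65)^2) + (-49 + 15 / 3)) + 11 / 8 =-221933 / 5504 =-40.32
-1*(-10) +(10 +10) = 30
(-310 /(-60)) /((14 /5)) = 155 /84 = 1.85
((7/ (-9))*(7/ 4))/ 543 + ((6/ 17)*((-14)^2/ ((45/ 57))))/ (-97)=-145997509/ 161173260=-0.91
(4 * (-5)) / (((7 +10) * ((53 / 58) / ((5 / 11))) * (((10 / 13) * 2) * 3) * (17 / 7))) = -26390 / 505461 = -0.05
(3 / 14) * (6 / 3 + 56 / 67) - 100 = -46615 / 469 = -99.39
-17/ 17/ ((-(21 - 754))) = -0.00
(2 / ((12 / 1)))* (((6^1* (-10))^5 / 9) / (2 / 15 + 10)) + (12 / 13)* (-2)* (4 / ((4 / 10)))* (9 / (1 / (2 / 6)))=-351013680 / 247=-1421108.02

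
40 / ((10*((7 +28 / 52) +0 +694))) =13 / 2280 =0.01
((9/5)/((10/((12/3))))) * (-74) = -1332/25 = -53.28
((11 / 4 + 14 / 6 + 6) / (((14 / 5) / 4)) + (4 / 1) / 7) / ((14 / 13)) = 8957 / 588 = 15.23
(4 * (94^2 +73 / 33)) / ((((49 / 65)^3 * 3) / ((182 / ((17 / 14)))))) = 16660259642000 / 4040883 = 4122925.52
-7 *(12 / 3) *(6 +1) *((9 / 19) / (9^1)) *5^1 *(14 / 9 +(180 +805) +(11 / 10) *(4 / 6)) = -8707888 / 171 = -50923.32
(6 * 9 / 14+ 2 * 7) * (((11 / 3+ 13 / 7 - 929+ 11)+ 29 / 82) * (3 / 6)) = -196334375 / 24108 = -8143.95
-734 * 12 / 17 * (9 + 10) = -9844.24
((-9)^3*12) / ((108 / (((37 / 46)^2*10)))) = -554445 / 1058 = -524.05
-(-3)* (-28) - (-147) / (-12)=-385 / 4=-96.25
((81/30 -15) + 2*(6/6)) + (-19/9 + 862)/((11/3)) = 73991/330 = 224.22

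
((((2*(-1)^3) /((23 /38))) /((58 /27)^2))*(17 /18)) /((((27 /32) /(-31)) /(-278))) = -133613472 /19343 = -6907.59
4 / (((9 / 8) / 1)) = 32 / 9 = 3.56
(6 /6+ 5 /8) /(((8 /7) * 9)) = 91 /576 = 0.16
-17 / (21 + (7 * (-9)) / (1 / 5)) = 0.06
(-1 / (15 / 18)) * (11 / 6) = -11 / 5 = -2.20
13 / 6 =2.17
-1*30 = -30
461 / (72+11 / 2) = 922 / 155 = 5.95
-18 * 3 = -54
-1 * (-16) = 16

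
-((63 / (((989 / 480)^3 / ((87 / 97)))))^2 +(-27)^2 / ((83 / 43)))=-306501317804531883169735803 / 730801298750285128466267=-419.40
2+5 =7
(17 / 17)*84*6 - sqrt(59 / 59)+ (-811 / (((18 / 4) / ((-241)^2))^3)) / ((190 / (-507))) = 107416205211931603831 / 23085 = 4653073650072844.00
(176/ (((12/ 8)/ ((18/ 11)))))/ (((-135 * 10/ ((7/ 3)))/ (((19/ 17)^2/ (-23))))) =0.02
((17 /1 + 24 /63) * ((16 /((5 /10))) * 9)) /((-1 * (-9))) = 556.19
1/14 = 0.07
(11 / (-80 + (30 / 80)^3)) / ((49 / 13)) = -73216 / 2005717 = -0.04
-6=-6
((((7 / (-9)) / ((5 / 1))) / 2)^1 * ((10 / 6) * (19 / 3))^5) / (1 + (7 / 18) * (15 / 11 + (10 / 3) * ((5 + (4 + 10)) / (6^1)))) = -119162264375 / 65885562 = -1808.62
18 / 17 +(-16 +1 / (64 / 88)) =-1845 / 136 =-13.57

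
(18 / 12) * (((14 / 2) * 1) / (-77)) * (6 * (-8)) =72 / 11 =6.55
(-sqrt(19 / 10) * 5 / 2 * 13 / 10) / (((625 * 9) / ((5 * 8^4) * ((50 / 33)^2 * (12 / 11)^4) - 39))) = -510881406191 * sqrt(190) / 132867075000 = -53.00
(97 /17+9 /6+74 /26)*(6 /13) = 13329 /2873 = 4.64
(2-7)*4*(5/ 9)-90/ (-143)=-13490/ 1287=-10.48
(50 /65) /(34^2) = 5 /7514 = 0.00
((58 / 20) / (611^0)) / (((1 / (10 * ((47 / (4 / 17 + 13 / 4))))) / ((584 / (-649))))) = -54127456 / 153813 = -351.90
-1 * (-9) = 9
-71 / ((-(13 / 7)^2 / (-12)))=-41748 / 169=-247.03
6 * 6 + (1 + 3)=40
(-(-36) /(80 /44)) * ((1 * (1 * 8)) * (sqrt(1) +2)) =2376 /5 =475.20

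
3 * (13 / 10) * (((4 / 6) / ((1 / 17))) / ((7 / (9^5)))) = 13049829 / 35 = 372852.26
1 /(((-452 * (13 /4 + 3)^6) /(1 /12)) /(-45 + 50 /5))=1792 /16552734375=0.00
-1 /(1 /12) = -12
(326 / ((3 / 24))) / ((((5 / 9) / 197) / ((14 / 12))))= 5394648 / 5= 1078929.60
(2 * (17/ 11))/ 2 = 17/ 11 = 1.55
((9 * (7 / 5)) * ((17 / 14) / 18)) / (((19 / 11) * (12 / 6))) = 187 / 760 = 0.25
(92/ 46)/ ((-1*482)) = -1/ 241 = -0.00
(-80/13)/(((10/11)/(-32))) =216.62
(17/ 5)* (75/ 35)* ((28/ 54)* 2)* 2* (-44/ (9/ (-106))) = 634304/ 81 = 7830.91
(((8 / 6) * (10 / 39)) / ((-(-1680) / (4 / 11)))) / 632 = 1 / 8540532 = 0.00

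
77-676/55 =3559/55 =64.71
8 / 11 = 0.73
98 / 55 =1.78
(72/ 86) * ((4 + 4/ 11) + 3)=2916/ 473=6.16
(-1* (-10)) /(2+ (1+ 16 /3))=6 /5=1.20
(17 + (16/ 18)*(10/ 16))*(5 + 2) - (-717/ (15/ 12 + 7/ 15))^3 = 716563133028062/ 9834543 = 72861863.84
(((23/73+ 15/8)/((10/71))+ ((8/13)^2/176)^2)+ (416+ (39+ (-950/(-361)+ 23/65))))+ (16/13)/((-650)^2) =22697982166282439/47933069470000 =473.53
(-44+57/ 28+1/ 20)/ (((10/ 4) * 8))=-1467/ 700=-2.10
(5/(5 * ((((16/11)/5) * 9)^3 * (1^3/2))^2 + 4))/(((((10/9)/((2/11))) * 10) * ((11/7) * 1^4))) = 82355625/643191321304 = 0.00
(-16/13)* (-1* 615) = 756.92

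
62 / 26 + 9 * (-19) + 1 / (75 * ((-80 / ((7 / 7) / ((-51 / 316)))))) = -167686973 / 994500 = -168.61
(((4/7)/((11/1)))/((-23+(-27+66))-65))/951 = -4/3588123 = -0.00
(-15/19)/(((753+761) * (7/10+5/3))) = -225/1021193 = -0.00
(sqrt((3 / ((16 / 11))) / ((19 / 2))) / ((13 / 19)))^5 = 393129 * sqrt(1254) / 95051008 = 0.15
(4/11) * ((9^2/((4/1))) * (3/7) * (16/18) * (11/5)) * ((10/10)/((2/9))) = 27.77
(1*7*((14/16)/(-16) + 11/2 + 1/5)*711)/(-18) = -1560.93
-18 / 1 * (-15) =270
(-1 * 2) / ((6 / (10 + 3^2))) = -19 / 3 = -6.33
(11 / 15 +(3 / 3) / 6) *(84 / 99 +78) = 3903 / 55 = 70.96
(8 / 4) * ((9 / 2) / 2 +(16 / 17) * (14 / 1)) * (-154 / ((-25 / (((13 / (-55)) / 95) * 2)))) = -190918 / 201875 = -0.95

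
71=71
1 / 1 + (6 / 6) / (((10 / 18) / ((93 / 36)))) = 113 / 20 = 5.65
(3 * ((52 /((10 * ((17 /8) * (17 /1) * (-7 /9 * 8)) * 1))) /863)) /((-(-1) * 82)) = -351 /357899045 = -0.00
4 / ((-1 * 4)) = -1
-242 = -242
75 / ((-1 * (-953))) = 75 / 953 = 0.08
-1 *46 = -46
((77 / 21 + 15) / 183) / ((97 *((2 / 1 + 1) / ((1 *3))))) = 56 / 53253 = 0.00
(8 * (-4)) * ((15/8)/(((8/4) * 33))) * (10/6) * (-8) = 400/33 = 12.12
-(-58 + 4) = 54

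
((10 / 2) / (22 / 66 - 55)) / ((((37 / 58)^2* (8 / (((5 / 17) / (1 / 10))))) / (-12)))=946125 / 954193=0.99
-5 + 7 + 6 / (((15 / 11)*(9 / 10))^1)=62 / 9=6.89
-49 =-49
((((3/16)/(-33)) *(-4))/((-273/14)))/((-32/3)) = 1/9152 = 0.00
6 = 6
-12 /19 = -0.63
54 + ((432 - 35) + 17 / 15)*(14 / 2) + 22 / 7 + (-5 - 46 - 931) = 1862.08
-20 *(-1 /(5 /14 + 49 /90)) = 1575 /71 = 22.18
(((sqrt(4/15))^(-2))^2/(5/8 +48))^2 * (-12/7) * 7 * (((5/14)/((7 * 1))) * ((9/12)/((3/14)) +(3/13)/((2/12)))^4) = -197547336759375/6776706399008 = -29.15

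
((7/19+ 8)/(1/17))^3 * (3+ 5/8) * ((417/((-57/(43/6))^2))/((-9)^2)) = 849417.26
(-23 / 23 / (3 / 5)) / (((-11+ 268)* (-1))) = 0.01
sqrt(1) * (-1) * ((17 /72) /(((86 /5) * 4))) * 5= -425 /24768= -0.02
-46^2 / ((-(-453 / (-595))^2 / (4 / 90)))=299646760 / 1846881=162.24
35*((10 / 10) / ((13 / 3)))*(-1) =-105 / 13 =-8.08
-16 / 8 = -2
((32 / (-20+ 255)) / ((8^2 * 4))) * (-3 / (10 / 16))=-3 / 1175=-0.00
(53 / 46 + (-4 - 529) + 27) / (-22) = 23223 / 1012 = 22.95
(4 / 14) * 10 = 20 / 7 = 2.86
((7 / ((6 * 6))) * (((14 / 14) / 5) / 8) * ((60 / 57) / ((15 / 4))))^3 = 343 / 135005697000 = 0.00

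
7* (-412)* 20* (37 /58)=-1067080 /29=-36795.86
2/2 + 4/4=2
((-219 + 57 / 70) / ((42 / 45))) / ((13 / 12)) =-137457 / 637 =-215.79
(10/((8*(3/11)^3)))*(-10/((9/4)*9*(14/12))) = -133100/5103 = -26.08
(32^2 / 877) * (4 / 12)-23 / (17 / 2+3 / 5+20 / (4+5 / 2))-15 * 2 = -131191888 / 4164873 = -31.50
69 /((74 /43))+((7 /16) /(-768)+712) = 341944061 /454656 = 752.09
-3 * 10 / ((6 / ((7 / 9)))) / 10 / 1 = -0.39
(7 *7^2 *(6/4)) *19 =9775.50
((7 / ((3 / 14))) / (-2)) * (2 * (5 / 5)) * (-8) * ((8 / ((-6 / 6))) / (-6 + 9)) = -6272 / 9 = -696.89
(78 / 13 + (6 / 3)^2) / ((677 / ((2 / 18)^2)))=10 / 54837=0.00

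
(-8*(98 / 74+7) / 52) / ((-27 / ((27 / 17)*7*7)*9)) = 30184 / 73593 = 0.41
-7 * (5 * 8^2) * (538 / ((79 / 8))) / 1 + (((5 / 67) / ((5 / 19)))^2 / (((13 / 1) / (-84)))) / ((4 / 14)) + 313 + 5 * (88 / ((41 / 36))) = -22935473028927 / 189018323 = -121339.95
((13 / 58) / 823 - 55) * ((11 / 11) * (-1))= 2625357 / 47734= 55.00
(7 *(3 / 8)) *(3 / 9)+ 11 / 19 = 221 / 152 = 1.45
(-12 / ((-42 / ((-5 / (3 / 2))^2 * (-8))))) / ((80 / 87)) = -580 / 21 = -27.62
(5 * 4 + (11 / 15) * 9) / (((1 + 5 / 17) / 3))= 6783 / 110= 61.66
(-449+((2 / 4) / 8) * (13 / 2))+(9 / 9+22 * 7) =-9395 / 32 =-293.59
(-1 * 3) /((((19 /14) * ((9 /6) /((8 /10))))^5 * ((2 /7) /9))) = -61681958912 /69640284375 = -0.89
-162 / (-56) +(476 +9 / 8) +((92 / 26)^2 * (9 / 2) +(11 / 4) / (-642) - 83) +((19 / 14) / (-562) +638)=465824014363 / 426831132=1091.35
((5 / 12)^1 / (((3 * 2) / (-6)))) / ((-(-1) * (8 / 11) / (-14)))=385 / 48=8.02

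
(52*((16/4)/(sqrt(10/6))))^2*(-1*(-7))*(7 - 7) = 0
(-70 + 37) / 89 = -33 / 89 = -0.37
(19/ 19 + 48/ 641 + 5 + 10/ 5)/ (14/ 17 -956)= -43996/ 5204279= -0.01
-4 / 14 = -2 / 7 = -0.29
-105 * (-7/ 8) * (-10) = -3675/ 4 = -918.75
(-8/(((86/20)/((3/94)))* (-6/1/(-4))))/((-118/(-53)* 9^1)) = -2120/1073151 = -0.00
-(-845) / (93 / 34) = 28730 / 93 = 308.92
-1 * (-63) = 63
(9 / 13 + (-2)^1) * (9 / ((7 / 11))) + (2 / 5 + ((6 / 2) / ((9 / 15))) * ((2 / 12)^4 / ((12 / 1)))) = -18.09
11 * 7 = 77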